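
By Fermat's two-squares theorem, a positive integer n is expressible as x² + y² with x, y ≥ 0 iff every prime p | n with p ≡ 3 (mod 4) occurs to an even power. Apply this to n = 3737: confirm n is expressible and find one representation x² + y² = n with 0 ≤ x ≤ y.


Step 1: Factor n = 3737 = 37 · 101.
Step 2: Check the mod-4 condition on each prime factor: 37 ≡ 1 (mod 4), exponent 1; 101 ≡ 1 (mod 4), exponent 1.
All primes ≡ 3 (mod 4) appear to even exponent (or don't appear), so by the two-squares theorem n IS expressible as a sum of two squares.
Step 3: Build a representation. Here n = 37 · 101 is a product of primes ≡ 1 (mod 4). Each prime p ≡ 1 (mod 4) is itself a sum of two squares; find a² by testing p − a² for a perfect square:
  37: 37 − 1² = 36 = 6² ⇒ 37 = 1² + 6².
  101: 101 − 1² = 100 = 10² ⇒ 101 = 1² + 10².
  Combine using the Brahmagupta–Fibonacci identity (a² + b²)(c² + d²) = (ac − bd)² + (ad + bc)² = (ac + bd)² + (ad − bc)²:
  37 · 101 = 3737: from (1² + 6²)(1² + 10²), take (1·1 − 6·10, 1·10 + 6·1) = (1 − 60, 10 + 6) = (-59, 16); dropping signs (only squares matter) gives (59, 16); check 59² + 16² = 3481 + 256 = 3737 ✓.
Step 4: Order so x ≤ y and verify: 16² + 59² = 256 + 3481 = 3737 = n. ✓

n = 3737 = 16² + 59² (one valid representation with x ≤ y).


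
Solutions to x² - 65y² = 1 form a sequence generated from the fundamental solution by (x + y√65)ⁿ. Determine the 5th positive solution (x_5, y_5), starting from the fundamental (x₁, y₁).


Step 1: Find the fundamental solution (x₁, y₁) of x² - 65y² = 1.
  Expand √65 as a continued fraction. a₀ = ⌊√65⌋ = 8; iterate m_{k+1} = d_k·a_k − m_k, d_{k+1} = (65 − m_{k+1}²)/d_k, a_{k+1} = ⌊(a₀ + m_{k+1})/d_{k+1}⌋ (starting m₀ = 0, d₀ = 1), with convergents p_k = a_k·p_{k-1} + p_{k-2}, q_k = a_k·q_{k-1} + q_{k-2} (p₋₁ = 1, q₋₁ = 0):
  k = 0: a₀ = 8; p₀/q₀ = 8/1; p₀² − 65·q₀² = 64 − 65 = -1.
  k = 1: m = 8, d = 1, a = ⌊(8 + 8)/1⌋ = 16; p/q = (16·8 + 1)/(16·1 + 0) = 129/16; p² − 65·q² = 16641 − 16640 = 1.
  The first convergent with p² − 65·q² = 1 gives the fundamental solution (x₁, y₁) = (129, 16).
Step 2: Apply the recurrence (x_{n+1}, y_{n+1}) = (x₁x_n + 65y₁y_n, x₁y_n + y₁x_n) repeatedly.
  From (x_1, y_1) = (129, 16): x_2 = 129·129 + 65·16·16 = 33281; y_2 = 129·16 + 16·129 = 4128.
  From (x_2, y_2) = (33281, 4128): x_3 = 129·33281 + 65·16·4128 = 8586369; y_3 = 129·4128 + 16·33281 = 1065008.
  From (x_3, y_3) = (8586369, 1065008): x_4 = 129·8586369 + 65·16·1065008 = 2215249921; y_4 = 129·1065008 + 16·8586369 = 274767936.
  From (x_4, y_4) = (2215249921, 274767936): x_5 = 129·2215249921 + 65·16·274767936 = 571525893249; y_5 = 129·274767936 + 16·2215249921 = 70889062480.
Step 3: Verify x_5² - 65·y_5² = 326641846654067343776001 - 326641846654067343776000 = 1 (should be 1). ✓

(x_1, y_1) = (129, 16); (x_5, y_5) = (571525893249, 70889062480).


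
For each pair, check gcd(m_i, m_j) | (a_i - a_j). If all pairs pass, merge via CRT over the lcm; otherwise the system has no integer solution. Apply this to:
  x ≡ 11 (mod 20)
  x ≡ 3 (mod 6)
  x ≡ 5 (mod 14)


Moduli 20, 6, 14 are not pairwise coprime, so CRT works modulo lcm(m_i) when all pairwise compatibility conditions hold.
Pairwise compatibility: gcd(m_i, m_j) must divide a_i - a_j for every pair.
Merge one congruence at a time:
  Start: x ≡ 11 (mod 20).
  Combine with x ≡ 3 (mod 6): gcd(20, 6) = 2; 3 - 11 = -8, which IS divisible by 2, so compatible.
    Write x = 11 + 20·t and substitute into x ≡ 3 (mod 6): 20·t ≡ 3 − 11 = -8 (mod 6).
    Divide the congruence (and modulus) by g = 2: 10·t ≡ -4 (mod 3).
    Reduce coefficients mod 3: 1·t ≡ 2 (mod 3).
    So t ≡ 2 (mod 3).
    Then x = 11 + 20·2 = 51, valid modulo lcm(20, 6) = 60: x ≡ 51 (mod 60).
  Combine with x ≡ 5 (mod 14): gcd(60, 14) = 2; 5 - 51 = -46, which IS divisible by 2, so compatible.
    Write x = 51 + 60·t and substitute into x ≡ 5 (mod 14): 60·t ≡ 5 − 51 = -46 (mod 14).
    Divide the congruence (and modulus) by g = 2: 30·t ≡ -23 (mod 7).
    Reduce coefficients mod 7: 2·t ≡ 5 (mod 7).
    The inverse of 2 mod 7 is 4 (since 2·4 = 8 = 1·7 + 1), so t ≡ 4·5 = 20 ≡ 6 (mod 7).
    Then x = 51 + 60·6 = 411, valid modulo lcm(60, 14) = 420: x ≡ 411 (mod 420).
Verify: 411 mod 20 = 11, 411 mod 6 = 3, 411 mod 14 = 5.

x ≡ 411 (mod 420).


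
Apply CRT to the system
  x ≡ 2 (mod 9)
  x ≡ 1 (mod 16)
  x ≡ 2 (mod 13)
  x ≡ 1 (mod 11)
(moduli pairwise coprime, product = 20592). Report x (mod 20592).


Product of moduli M = 9 · 16 · 13 · 11 = 20592.
Merge one congruence at a time:
  Start: x ≡ 2 (mod 9).
  Combine with x ≡ 1 (mod 16); new modulus lcm = 144.
    Write x = 2 + 9·t and substitute into x ≡ 1 (mod 16): 9·t ≡ 1 − 2 = -1 (mod 16).
    Reduce coefficients mod 16: 9·t ≡ 15 (mod 16).
    The inverse of 9 mod 16 is 9 (since 9·9 = 81 = 5·16 + 1), so t ≡ 9·15 = 135 ≡ 7 (mod 16).
    Then x = 2 + 9·7 = 65, valid modulo lcm(9, 16) = 144: x ≡ 65 (mod 144).
  Combine with x ≡ 2 (mod 13); new modulus lcm = 1872.
    Write x = 65 + 144·t and substitute into x ≡ 2 (mod 13): 144·t ≡ 2 − 65 = -63 (mod 13).
    Reduce coefficients mod 13: 1·t ≡ 2 (mod 13).
    So t ≡ 2 (mod 13).
    Then x = 65 + 144·2 = 353, valid modulo lcm(144, 13) = 1872: x ≡ 353 (mod 1872).
  Combine with x ≡ 1 (mod 11); new modulus lcm = 20592.
    Write x = 353 + 1872·t and substitute into x ≡ 1 (mod 11): 1872·t ≡ 1 − 353 = -352 (mod 11).
    Reduce coefficients mod 11: 2·t ≡ 0 (mod 11).
    The inverse of 2 mod 11 is 6 (since 2·6 = 12 = 1·11 + 1), so t ≡ 6·0 = 0 ≡ 0 (mod 11).
    Then x = 353 + 1872·0 = 353, valid modulo lcm(1872, 11) = 20592: x ≡ 353 (mod 20592).
Verify against each original: 353 mod 9 = 2, 353 mod 16 = 1, 353 mod 13 = 2, 353 mod 11 = 1.

x ≡ 353 (mod 20592).


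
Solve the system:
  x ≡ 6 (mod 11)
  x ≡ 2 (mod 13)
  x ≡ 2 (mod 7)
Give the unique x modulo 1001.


Moduli 11, 13, 7 are pairwise coprime; by CRT there is a unique solution modulo M = 11 · 13 · 7 = 1001.
Solve pairwise, accumulating the modulus:
  Start with x ≡ 6 (mod 11).
  Combine with x ≡ 2 (mod 13): since gcd(11, 13) = 1, we get a unique residue mod 143.
    Write x = 6 + 11·t and substitute into x ≡ 2 (mod 13): 11·t ≡ 2 − 6 = -4 (mod 13).
    Reduce coefficients mod 13: 11·t ≡ 9 (mod 13).
    The inverse of 11 mod 13 is 6 (since 11·6 = 66 = 5·13 + 1), so t ≡ 6·9 = 54 ≡ 2 (mod 13).
    Then x = 6 + 11·2 = 28, valid modulo lcm(11, 13) = 143: x ≡ 28 (mod 143).
  Combine with x ≡ 2 (mod 7): since gcd(143, 7) = 1, we get a unique residue mod 1001.
    Write x = 28 + 143·t and substitute into x ≡ 2 (mod 7): 143·t ≡ 2 − 28 = -26 (mod 7).
    Reduce coefficients mod 7: 3·t ≡ 2 (mod 7).
    The inverse of 3 mod 7 is 5 (since 3·5 = 15 = 2·7 + 1), so t ≡ 5·2 = 10 ≡ 3 (mod 7).
    Then x = 28 + 143·3 = 457, valid modulo lcm(143, 7) = 1001: x ≡ 457 (mod 1001).
Verify: 457 mod 11 = 6 ✓, 457 mod 13 = 2 ✓, 457 mod 7 = 2 ✓.

x ≡ 457 (mod 1001).


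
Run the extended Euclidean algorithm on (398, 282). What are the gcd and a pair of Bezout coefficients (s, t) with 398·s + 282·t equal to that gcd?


Euclidean algorithm on (398, 282) — divide until remainder is 0:
  398 = 1 · 282 + 116
  282 = 2 · 116 + 50
  116 = 2 · 50 + 16
  50 = 3 · 16 + 2
  16 = 8 · 2 + 0
gcd(398, 282) = 2.
Track Bezout coefficients alongside the remainders: start with r₀ = 398 = a·1 + b·0 (s = 1, t = 0) and r₁ = 282 = a·0 + b·1 (s = 0, t = 1); each new remainder r_{k+1} = r_{k-1} − q_k·r_k inherits s_{k+1} = s_{k-1} − q_k·s_k, t_{k+1} = t_{k-1} − q_k·t_k, so r_k = a·s_k + b·t_k at every step:
  q = 1: r = 116, s = 1 − 1·0 = 1, t = 0 − 1·1 = -1  (check: 398·1 + 282·(-1) = 116)
  q = 2: r = 50, s = 0 − 2·1 = -2, t = 1 − 2·(-1) = 3  (check: 398·(-2) + 282·3 = 50)
  q = 2: r = 16, s = 1 − 2·(-2) = 5, t = -1 − 2·3 = -7  (check: 398·5 + 282·(-7) = 16)
  q = 3: r = 2, s = -2 − 3·5 = -17, t = 3 − 3·(-7) = 24  (check: 398·(-17) + 282·24 = 2)
The row with r = 2 (the gcd) gives the Bezout coefficients s = -17, t = 24.
Result: 398 · (-17) + 282 · (24) = 2.

gcd(398, 282) = 2; s = -17, t = 24 (check: 398·(-17) + 282·24 = 2).


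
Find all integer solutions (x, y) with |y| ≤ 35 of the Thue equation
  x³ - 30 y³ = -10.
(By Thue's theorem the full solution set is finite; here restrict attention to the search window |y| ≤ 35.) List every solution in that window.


The equation is x³ - 30y³ = -10. For fixed y, x³ = 30·y³ − 10, so a solution requires the RHS to be a perfect cube.
Strategy: iterate y from -35 to 35, compute RHS = 30·y³ − 10, and check whether it is a (positive or negative) perfect cube.
Check small values of y:
  y = 0: RHS = -10 is not a perfect cube.
  y = 1: RHS = 20 is not a perfect cube.
  y = -1: RHS = -40 is not a perfect cube.
  y = 2: RHS = 230 is not a perfect cube.
  y = -2: RHS = -250 is not a perfect cube.
  y = 3: RHS = 800 is not a perfect cube.
  y = -3: RHS = -820 is not a perfect cube.
Continuing the search up to |y| = 35 finds no solutions either.
No (x, y) in the scanned range satisfies the equation.

No integer solutions with |y| ≤ 35.


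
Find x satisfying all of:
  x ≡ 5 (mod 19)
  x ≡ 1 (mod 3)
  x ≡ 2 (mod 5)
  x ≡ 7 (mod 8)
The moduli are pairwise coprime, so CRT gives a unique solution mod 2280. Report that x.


Product of moduli M = 19 · 3 · 5 · 8 = 2280.
Merge one congruence at a time:
  Start: x ≡ 5 (mod 19).
  Combine with x ≡ 1 (mod 3); new modulus lcm = 57.
    Write x = 5 + 19·t and substitute into x ≡ 1 (mod 3): 19·t ≡ 1 − 5 = -4 (mod 3).
    Reduce coefficients mod 3: 1·t ≡ 2 (mod 3).
    So t ≡ 2 (mod 3).
    Then x = 5 + 19·2 = 43, valid modulo lcm(19, 3) = 57: x ≡ 43 (mod 57).
  Combine with x ≡ 2 (mod 5); new modulus lcm = 285.
    Write x = 43 + 57·t and substitute into x ≡ 2 (mod 5): 57·t ≡ 2 − 43 = -41 (mod 5).
    Reduce coefficients mod 5: 2·t ≡ 4 (mod 5).
    The inverse of 2 mod 5 is 3 (since 2·3 = 6 = 1·5 + 1), so t ≡ 3·4 = 12 ≡ 2 (mod 5).
    Then x = 43 + 57·2 = 157, valid modulo lcm(57, 5) = 285: x ≡ 157 (mod 285).
  Combine with x ≡ 7 (mod 8); new modulus lcm = 2280.
    Write x = 157 + 285·t and substitute into x ≡ 7 (mod 8): 285·t ≡ 7 − 157 = -150 (mod 8).
    Reduce coefficients mod 8: 5·t ≡ 2 (mod 8).
    The inverse of 5 mod 8 is 5 (since 5·5 = 25 = 3·8 + 1), so t ≡ 5·2 = 10 ≡ 2 (mod 8).
    Then x = 157 + 285·2 = 727, valid modulo lcm(285, 8) = 2280: x ≡ 727 (mod 2280).
Verify against each original: 727 mod 19 = 5, 727 mod 3 = 1, 727 mod 5 = 2, 727 mod 8 = 7.

x ≡ 727 (mod 2280).


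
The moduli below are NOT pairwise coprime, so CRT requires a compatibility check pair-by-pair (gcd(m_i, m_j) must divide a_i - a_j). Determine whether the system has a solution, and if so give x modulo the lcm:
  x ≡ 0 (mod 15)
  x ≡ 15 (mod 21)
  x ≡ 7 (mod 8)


Moduli 15, 21, 8 are not pairwise coprime, so CRT works modulo lcm(m_i) when all pairwise compatibility conditions hold.
Pairwise compatibility: gcd(m_i, m_j) must divide a_i - a_j for every pair.
Merge one congruence at a time:
  Start: x ≡ 0 (mod 15).
  Combine with x ≡ 15 (mod 21): gcd(15, 21) = 3; 15 - 0 = 15, which IS divisible by 3, so compatible.
    Write x = 0 + 15·t and substitute into x ≡ 15 (mod 21): 15·t ≡ 15 − 0 = 15 (mod 21).
    Divide the congruence (and modulus) by g = 3: 5·t ≡ 5 (mod 7).
    The inverse of 5 mod 7 is 3 (since 5·3 = 15 = 2·7 + 1), so t ≡ 3·5 = 15 ≡ 1 (mod 7).
    Then x = 0 + 15·1 = 15, valid modulo lcm(15, 21) = 105: x ≡ 15 (mod 105).
  Combine with x ≡ 7 (mod 8): gcd(105, 8) = 1; 7 - 15 = -8, which IS divisible by 1, so compatible.
    Write x = 15 + 105·t and substitute into x ≡ 7 (mod 8): 105·t ≡ 7 − 15 = -8 (mod 8).
    Reduce coefficients mod 8: 1·t ≡ 0 (mod 8).
    So t ≡ 0 (mod 8).
    Then x = 15 + 105·0 = 15, valid modulo lcm(105, 8) = 840: x ≡ 15 (mod 840).
Verify: 15 mod 15 = 0, 15 mod 21 = 15, 15 mod 8 = 7.

x ≡ 15 (mod 840).


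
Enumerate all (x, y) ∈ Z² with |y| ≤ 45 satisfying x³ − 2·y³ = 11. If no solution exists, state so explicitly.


The equation is x³ - 2y³ = 11. For fixed y, x³ = 2·y³ + 11, so a solution requires the RHS to be a perfect cube.
Strategy: iterate y from -45 to 45, compute RHS = 2·y³ + 11, and check whether it is a (positive or negative) perfect cube.
Check small values of y:
  y = 0: RHS = 11 is not a perfect cube.
  y = 1: RHS = 13 is not a perfect cube.
  y = -1: RHS = 9 is not a perfect cube.
  y = 2: RHS = 27 = (3)³ ⇒ x = 3 works.
  y = -2: RHS = -5 is not a perfect cube.
  y = 3: RHS = 65 is not a perfect cube.
  y = -3: RHS = -43 is not a perfect cube.
Continuing the search up to |y| = 45 finds no further solutions beyond those listed.
Collected solutions: (3, 2).

Solutions (with |y| ≤ 45): (3, 2).


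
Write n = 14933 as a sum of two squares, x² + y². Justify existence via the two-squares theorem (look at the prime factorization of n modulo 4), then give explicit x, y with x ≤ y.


Step 1: Factor n = 14933 = 109 · 137.
Step 2: Check the mod-4 condition on each prime factor: 109 ≡ 1 (mod 4), exponent 1; 137 ≡ 1 (mod 4), exponent 1.
All primes ≡ 3 (mod 4) appear to even exponent (or don't appear), so by the two-squares theorem n IS expressible as a sum of two squares.
Step 3: Build a representation. Here n = 109 · 137 is a product of primes ≡ 1 (mod 4). Each prime p ≡ 1 (mod 4) is itself a sum of two squares; find a² by testing p − a² for a perfect square:
  109: 109 − 1² = 108, 109 − 2² = 105, 109 − 3² = 100 = 10² ⇒ 109 = 3² + 10².
  137: 137 − 1² = 136, 137 − 2² = 133, 137 − 3² = 128, 137 − 4² = 121 = 11² ⇒ 137 = 4² + 11².
  Combine using the Brahmagupta–Fibonacci identity (a² + b²)(c² + d²) = (ac − bd)² + (ad + bc)² = (ac + bd)² + (ad − bc)²:
  109 · 137 = 14933: from (3² + 10²)(4² + 11²), take (3·4 − 10·11, 3·11 + 10·4) = (12 − 110, 33 + 40) = (-98, 73); dropping signs (only squares matter) gives (98, 73); check 98² + 73² = 9604 + 5329 = 14933 ✓.
Step 4: Order so x ≤ y and verify: 73² + 98² = 5329 + 9604 = 14933 = n. ✓

n = 14933 = 73² + 98² (one valid representation with x ≤ y).


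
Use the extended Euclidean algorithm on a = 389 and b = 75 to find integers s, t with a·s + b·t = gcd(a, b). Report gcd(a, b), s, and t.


Euclidean algorithm on (389, 75) — divide until remainder is 0:
  389 = 5 · 75 + 14
  75 = 5 · 14 + 5
  14 = 2 · 5 + 4
  5 = 1 · 4 + 1
  4 = 4 · 1 + 0
gcd(389, 75) = 1.
Track Bezout coefficients alongside the remainders: start with r₀ = 389 = a·1 + b·0 (s = 1, t = 0) and r₁ = 75 = a·0 + b·1 (s = 0, t = 1); each new remainder r_{k+1} = r_{k-1} − q_k·r_k inherits s_{k+1} = s_{k-1} − q_k·s_k, t_{k+1} = t_{k-1} − q_k·t_k, so r_k = a·s_k + b·t_k at every step:
  q = 5: r = 14, s = 1 − 5·0 = 1, t = 0 − 5·1 = -5  (check: 389·1 + 75·(-5) = 14)
  q = 5: r = 5, s = 0 − 5·1 = -5, t = 1 − 5·(-5) = 26  (check: 389·(-5) + 75·26 = 5)
  q = 2: r = 4, s = 1 − 2·(-5) = 11, t = -5 − 2·26 = -57  (check: 389·11 + 75·(-57) = 4)
  q = 1: r = 1, s = -5 − 1·11 = -16, t = 26 − 1·(-57) = 83  (check: 389·(-16) + 75·83 = 1)
The row with r = 1 (the gcd) gives the Bezout coefficients s = -16, t = 83.
Result: 389 · (-16) + 75 · (83) = 1.

gcd(389, 75) = 1; s = -16, t = 83 (check: 389·(-16) + 75·83 = 1).


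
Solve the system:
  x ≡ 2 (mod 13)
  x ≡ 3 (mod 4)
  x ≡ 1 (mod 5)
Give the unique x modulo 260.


Moduli 13, 4, 5 are pairwise coprime; by CRT there is a unique solution modulo M = 13 · 4 · 5 = 260.
Solve pairwise, accumulating the modulus:
  Start with x ≡ 2 (mod 13).
  Combine with x ≡ 3 (mod 4): since gcd(13, 4) = 1, we get a unique residue mod 52.
    Write x = 2 + 13·t and substitute into x ≡ 3 (mod 4): 13·t ≡ 3 − 2 = 1 (mod 4).
    Reduce coefficients mod 4: 1·t ≡ 1 (mod 4).
    So t ≡ 1 (mod 4).
    Then x = 2 + 13·1 = 15, valid modulo lcm(13, 4) = 52: x ≡ 15 (mod 52).
  Combine with x ≡ 1 (mod 5): since gcd(52, 5) = 1, we get a unique residue mod 260.
    Write x = 15 + 52·t and substitute into x ≡ 1 (mod 5): 52·t ≡ 1 − 15 = -14 (mod 5).
    Reduce coefficients mod 5: 2·t ≡ 1 (mod 5).
    The inverse of 2 mod 5 is 3 (since 2·3 = 6 = 1·5 + 1), so t ≡ 3·1 = 3 ≡ 3 (mod 5).
    Then x = 15 + 52·3 = 171, valid modulo lcm(52, 5) = 260: x ≡ 171 (mod 260).
Verify: 171 mod 13 = 2 ✓, 171 mod 4 = 3 ✓, 171 mod 5 = 1 ✓.

x ≡ 171 (mod 260).


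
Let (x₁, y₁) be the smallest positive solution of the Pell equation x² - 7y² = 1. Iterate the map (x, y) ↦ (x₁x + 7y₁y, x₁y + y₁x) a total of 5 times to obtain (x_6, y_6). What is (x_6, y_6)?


Step 1: Find the fundamental solution (x₁, y₁) of x² - 7y² = 1.
  Expand √7 as a continued fraction. a₀ = ⌊√7⌋ = 2; iterate m_{k+1} = d_k·a_k − m_k, d_{k+1} = (7 − m_{k+1}²)/d_k, a_{k+1} = ⌊(a₀ + m_{k+1})/d_{k+1}⌋ (starting m₀ = 0, d₀ = 1), with convergents p_k = a_k·p_{k-1} + p_{k-2}, q_k = a_k·q_{k-1} + q_{k-2} (p₋₁ = 1, q₋₁ = 0):
  k = 0: a₀ = 2; p₀/q₀ = 2/1; p₀² − 7·q₀² = 4 − 7 = -3.
  k = 1: m = 2, d = 3, a = ⌊(2 + 2)/3⌋ = 1; p/q = (1·2 + 1)/(1·1 + 0) = 3/1; p² − 7·q² = 9 − 7 = 2.
  k = 2: m = 1, d = 2, a = ⌊(2 + 1)/2⌋ = 1; p/q = (1·3 + 2)/(1·1 + 1) = 5/2; p² − 7·q² = 25 − 28 = -3.
  k = 3: m = 1, d = 3, a = ⌊(2 + 1)/3⌋ = 1; p/q = (1·5 + 3)/(1·2 + 1) = 8/3; p² − 7·q² = 64 − 63 = 1.
  The first convergent with p² − 7·q² = 1 gives the fundamental solution (x₁, y₁) = (8, 3).
Step 2: Apply the recurrence (x_{n+1}, y_{n+1}) = (x₁x_n + 7y₁y_n, x₁y_n + y₁x_n) repeatedly.
  From (x_1, y_1) = (8, 3): x_2 = 8·8 + 7·3·3 = 127; y_2 = 8·3 + 3·8 = 48.
  From (x_2, y_2) = (127, 48): x_3 = 8·127 + 7·3·48 = 2024; y_3 = 8·48 + 3·127 = 765.
  From (x_3, y_3) = (2024, 765): x_4 = 8·2024 + 7·3·765 = 32257; y_4 = 8·765 + 3·2024 = 12192.
  From (x_4, y_4) = (32257, 12192): x_5 = 8·32257 + 7·3·12192 = 514088; y_5 = 8·12192 + 3·32257 = 194307.
  From (x_5, y_5) = (514088, 194307): x_6 = 8·514088 + 7·3·194307 = 8193151; y_6 = 8·194307 + 3·514088 = 3096720.
Step 3: Verify x_6² - 7·y_6² = 67127723308801 - 67127723308800 = 1 (should be 1). ✓

(x_1, y_1) = (8, 3); (x_6, y_6) = (8193151, 3096720).


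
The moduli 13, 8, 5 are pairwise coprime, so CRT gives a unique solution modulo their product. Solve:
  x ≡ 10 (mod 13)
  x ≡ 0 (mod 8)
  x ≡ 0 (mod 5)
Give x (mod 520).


Moduli 13, 8, 5 are pairwise coprime; by CRT there is a unique solution modulo M = 13 · 8 · 5 = 520.
Solve pairwise, accumulating the modulus:
  Start with x ≡ 10 (mod 13).
  Combine with x ≡ 0 (mod 8): since gcd(13, 8) = 1, we get a unique residue mod 104.
    Write x = 10 + 13·t and substitute into x ≡ 0 (mod 8): 13·t ≡ 0 − 10 = -10 (mod 8).
    Reduce coefficients mod 8: 5·t ≡ 6 (mod 8).
    The inverse of 5 mod 8 is 5 (since 5·5 = 25 = 3·8 + 1), so t ≡ 5·6 = 30 ≡ 6 (mod 8).
    Then x = 10 + 13·6 = 88, valid modulo lcm(13, 8) = 104: x ≡ 88 (mod 104).
  Combine with x ≡ 0 (mod 5): since gcd(104, 5) = 1, we get a unique residue mod 520.
    Write x = 88 + 104·t and substitute into x ≡ 0 (mod 5): 104·t ≡ 0 − 88 = -88 (mod 5).
    Reduce coefficients mod 5: 4·t ≡ 2 (mod 5).
    The inverse of 4 mod 5 is 4 (since 4·4 = 16 = 3·5 + 1), so t ≡ 4·2 = 8 ≡ 3 (mod 5).
    Then x = 88 + 104·3 = 400, valid modulo lcm(104, 5) = 520: x ≡ 400 (mod 520).
Verify: 400 mod 13 = 10 ✓, 400 mod 8 = 0 ✓, 400 mod 5 = 0 ✓.

x ≡ 400 (mod 520).


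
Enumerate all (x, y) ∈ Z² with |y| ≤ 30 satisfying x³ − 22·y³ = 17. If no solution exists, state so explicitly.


The equation is x³ - 22y³ = 17. For fixed y, x³ = 22·y³ + 17, so a solution requires the RHS to be a perfect cube.
Strategy: iterate y from -30 to 30, compute RHS = 22·y³ + 17, and check whether it is a (positive or negative) perfect cube.
Check small values of y:
  y = 0: RHS = 17 is not a perfect cube.
  y = 1: RHS = 39 is not a perfect cube.
  y = -1: RHS = -5 is not a perfect cube.
  y = 2: RHS = 193 is not a perfect cube.
  y = -2: RHS = -159 is not a perfect cube.
  y = 3: RHS = 611 is not a perfect cube.
  y = -3: RHS = -577 is not a perfect cube.
Continuing the search up to |y| = 30 finds no solutions either.
No (x, y) in the scanned range satisfies the equation.

No integer solutions with |y| ≤ 30.


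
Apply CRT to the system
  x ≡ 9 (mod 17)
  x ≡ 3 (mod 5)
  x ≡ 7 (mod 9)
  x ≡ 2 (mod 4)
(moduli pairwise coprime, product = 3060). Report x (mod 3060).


Product of moduli M = 17 · 5 · 9 · 4 = 3060.
Merge one congruence at a time:
  Start: x ≡ 9 (mod 17).
  Combine with x ≡ 3 (mod 5); new modulus lcm = 85.
    Write x = 9 + 17·t and substitute into x ≡ 3 (mod 5): 17·t ≡ 3 − 9 = -6 (mod 5).
    Reduce coefficients mod 5: 2·t ≡ 4 (mod 5).
    The inverse of 2 mod 5 is 3 (since 2·3 = 6 = 1·5 + 1), so t ≡ 3·4 = 12 ≡ 2 (mod 5).
    Then x = 9 + 17·2 = 43, valid modulo lcm(17, 5) = 85: x ≡ 43 (mod 85).
  Combine with x ≡ 7 (mod 9); new modulus lcm = 765.
    Write x = 43 + 85·t and substitute into x ≡ 7 (mod 9): 85·t ≡ 7 − 43 = -36 (mod 9).
    Reduce coefficients mod 9: 4·t ≡ 0 (mod 9).
    The inverse of 4 mod 9 is 7 (since 4·7 = 28 = 3·9 + 1), so t ≡ 7·0 = 0 ≡ 0 (mod 9).
    Then x = 43 + 85·0 = 43, valid modulo lcm(85, 9) = 765: x ≡ 43 (mod 765).
  Combine with x ≡ 2 (mod 4); new modulus lcm = 3060.
    Write x = 43 + 765·t and substitute into x ≡ 2 (mod 4): 765·t ≡ 2 − 43 = -41 (mod 4).
    Reduce coefficients mod 4: 1·t ≡ 3 (mod 4).
    So t ≡ 3 (mod 4).
    Then x = 43 + 765·3 = 2338, valid modulo lcm(765, 4) = 3060: x ≡ 2338 (mod 3060).
Verify against each original: 2338 mod 17 = 9, 2338 mod 5 = 3, 2338 mod 9 = 7, 2338 mod 4 = 2.

x ≡ 2338 (mod 3060).


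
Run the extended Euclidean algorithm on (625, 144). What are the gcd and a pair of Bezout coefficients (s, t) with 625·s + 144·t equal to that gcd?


Euclidean algorithm on (625, 144) — divide until remainder is 0:
  625 = 4 · 144 + 49
  144 = 2 · 49 + 46
  49 = 1 · 46 + 3
  46 = 15 · 3 + 1
  3 = 3 · 1 + 0
gcd(625, 144) = 1.
Track Bezout coefficients alongside the remainders: start with r₀ = 625 = a·1 + b·0 (s = 1, t = 0) and r₁ = 144 = a·0 + b·1 (s = 0, t = 1); each new remainder r_{k+1} = r_{k-1} − q_k·r_k inherits s_{k+1} = s_{k-1} − q_k·s_k, t_{k+1} = t_{k-1} − q_k·t_k, so r_k = a·s_k + b·t_k at every step:
  q = 4: r = 49, s = 1 − 4·0 = 1, t = 0 − 4·1 = -4  (check: 625·1 + 144·(-4) = 49)
  q = 2: r = 46, s = 0 − 2·1 = -2, t = 1 − 2·(-4) = 9  (check: 625·(-2) + 144·9 = 46)
  q = 1: r = 3, s = 1 − 1·(-2) = 3, t = -4 − 1·9 = -13  (check: 625·3 + 144·(-13) = 3)
  q = 15: r = 1, s = -2 − 15·3 = -47, t = 9 − 15·(-13) = 204  (check: 625·(-47) + 144·204 = 1)
The row with r = 1 (the gcd) gives the Bezout coefficients s = -47, t = 204.
Result: 625 · (-47) + 144 · (204) = 1.

gcd(625, 144) = 1; s = -47, t = 204 (check: 625·(-47) + 144·204 = 1).


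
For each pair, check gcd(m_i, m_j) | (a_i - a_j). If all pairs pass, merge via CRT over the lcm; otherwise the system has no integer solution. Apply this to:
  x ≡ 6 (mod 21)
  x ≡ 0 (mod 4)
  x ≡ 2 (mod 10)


Moduli 21, 4, 10 are not pairwise coprime, so CRT works modulo lcm(m_i) when all pairwise compatibility conditions hold.
Pairwise compatibility: gcd(m_i, m_j) must divide a_i - a_j for every pair.
Merge one congruence at a time:
  Start: x ≡ 6 (mod 21).
  Combine with x ≡ 0 (mod 4): gcd(21, 4) = 1; 0 - 6 = -6, which IS divisible by 1, so compatible.
    Write x = 6 + 21·t and substitute into x ≡ 0 (mod 4): 21·t ≡ 0 − 6 = -6 (mod 4).
    Reduce coefficients mod 4: 1·t ≡ 2 (mod 4).
    So t ≡ 2 (mod 4).
    Then x = 6 + 21·2 = 48, valid modulo lcm(21, 4) = 84: x ≡ 48 (mod 84).
  Combine with x ≡ 2 (mod 10): gcd(84, 10) = 2; 2 - 48 = -46, which IS divisible by 2, so compatible.
    Write x = 48 + 84·t and substitute into x ≡ 2 (mod 10): 84·t ≡ 2 − 48 = -46 (mod 10).
    Divide the congruence (and modulus) by g = 2: 42·t ≡ -23 (mod 5).
    Reduce coefficients mod 5: 2·t ≡ 2 (mod 5).
    The inverse of 2 mod 5 is 3 (since 2·3 = 6 = 1·5 + 1), so t ≡ 3·2 = 6 ≡ 1 (mod 5).
    Then x = 48 + 84·1 = 132, valid modulo lcm(84, 10) = 420: x ≡ 132 (mod 420).
Verify: 132 mod 21 = 6, 132 mod 4 = 0, 132 mod 10 = 2.

x ≡ 132 (mod 420).


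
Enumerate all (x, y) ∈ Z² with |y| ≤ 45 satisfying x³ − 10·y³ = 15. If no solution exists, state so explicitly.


The equation is x³ - 10y³ = 15. For fixed y, x³ = 10·y³ + 15, so a solution requires the RHS to be a perfect cube.
Strategy: iterate y from -45 to 45, compute RHS = 10·y³ + 15, and check whether it is a (positive or negative) perfect cube.
Check small values of y:
  y = 0: RHS = 15 is not a perfect cube.
  y = 1: RHS = 25 is not a perfect cube.
  y = -1: RHS = 5 is not a perfect cube.
  y = 2: RHS = 95 is not a perfect cube.
  y = -2: RHS = -65 is not a perfect cube.
  y = 3: RHS = 285 is not a perfect cube.
  y = -3: RHS = -255 is not a perfect cube.
Continuing the search up to |y| = 45 finds no solutions either.
No (x, y) in the scanned range satisfies the equation.

No integer solutions with |y| ≤ 45.


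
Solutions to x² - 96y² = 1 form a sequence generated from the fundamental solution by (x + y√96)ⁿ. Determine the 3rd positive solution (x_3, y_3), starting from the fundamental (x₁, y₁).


Step 1: Find the fundamental solution (x₁, y₁) of x² - 96y² = 1.
  Expand √96 as a continued fraction. a₀ = ⌊√96⌋ = 9; iterate m_{k+1} = d_k·a_k − m_k, d_{k+1} = (96 − m_{k+1}²)/d_k, a_{k+1} = ⌊(a₀ + m_{k+1})/d_{k+1}⌋ (starting m₀ = 0, d₀ = 1), with convergents p_k = a_k·p_{k-1} + p_{k-2}, q_k = a_k·q_{k-1} + q_{k-2} (p₋₁ = 1, q₋₁ = 0):
  k = 0: a₀ = 9; p₀/q₀ = 9/1; p₀² − 96·q₀² = 81 − 96 = -15.
  k = 1: m = 9, d = 15, a = ⌊(9 + 9)/15⌋ = 1; p/q = (1·9 + 1)/(1·1 + 0) = 10/1; p² − 96·q² = 100 − 96 = 4.
  k = 2: m = 6, d = 4, a = ⌊(9 + 6)/4⌋ = 3; p/q = (3·10 + 9)/(3·1 + 1) = 39/4; p² − 96·q² = 1521 − 1536 = -15.
  k = 3: m = 6, d = 15, a = ⌊(9 + 6)/15⌋ = 1; p/q = (1·39 + 10)/(1·4 + 1) = 49/5; p² − 96·q² = 2401 − 2400 = 1.
  The first convergent with p² − 96·q² = 1 gives the fundamental solution (x₁, y₁) = (49, 5).
Step 2: Apply the recurrence (x_{n+1}, y_{n+1}) = (x₁x_n + 96y₁y_n, x₁y_n + y₁x_n) repeatedly.
  From (x_1, y_1) = (49, 5): x_2 = 49·49 + 96·5·5 = 4801; y_2 = 49·5 + 5·49 = 490.
  From (x_2, y_2) = (4801, 490): x_3 = 49·4801 + 96·5·490 = 470449; y_3 = 49·490 + 5·4801 = 48015.
Step 3: Verify x_3² - 96·y_3² = 221322261601 - 221322261600 = 1 (should be 1). ✓

(x_1, y_1) = (49, 5); (x_3, y_3) = (470449, 48015).


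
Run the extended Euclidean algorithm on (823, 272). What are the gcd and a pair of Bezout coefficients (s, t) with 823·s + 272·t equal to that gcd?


Euclidean algorithm on (823, 272) — divide until remainder is 0:
  823 = 3 · 272 + 7
  272 = 38 · 7 + 6
  7 = 1 · 6 + 1
  6 = 6 · 1 + 0
gcd(823, 272) = 1.
Track Bezout coefficients alongside the remainders: start with r₀ = 823 = a·1 + b·0 (s = 1, t = 0) and r₁ = 272 = a·0 + b·1 (s = 0, t = 1); each new remainder r_{k+1} = r_{k-1} − q_k·r_k inherits s_{k+1} = s_{k-1} − q_k·s_k, t_{k+1} = t_{k-1} − q_k·t_k, so r_k = a·s_k + b·t_k at every step:
  q = 3: r = 7, s = 1 − 3·0 = 1, t = 0 − 3·1 = -3  (check: 823·1 + 272·(-3) = 7)
  q = 38: r = 6, s = 0 − 38·1 = -38, t = 1 − 38·(-3) = 115  (check: 823·(-38) + 272·115 = 6)
  q = 1: r = 1, s = 1 − 1·(-38) = 39, t = -3 − 1·115 = -118  (check: 823·39 + 272·(-118) = 1)
The row with r = 1 (the gcd) gives the Bezout coefficients s = 39, t = -118.
Result: 823 · (39) + 272 · (-118) = 1.

gcd(823, 272) = 1; s = 39, t = -118 (check: 823·39 + 272·(-118) = 1).


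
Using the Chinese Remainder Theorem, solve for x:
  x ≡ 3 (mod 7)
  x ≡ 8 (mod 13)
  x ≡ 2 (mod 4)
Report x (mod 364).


Moduli 7, 13, 4 are pairwise coprime; by CRT there is a unique solution modulo M = 7 · 13 · 4 = 364.
Solve pairwise, accumulating the modulus:
  Start with x ≡ 3 (mod 7).
  Combine with x ≡ 8 (mod 13): since gcd(7, 13) = 1, we get a unique residue mod 91.
    Write x = 3 + 7·t and substitute into x ≡ 8 (mod 13): 7·t ≡ 8 − 3 = 5 (mod 13).
    The inverse of 7 mod 13 is 2 (since 7·2 = 14 = 1·13 + 1), so t ≡ 2·5 = 10 ≡ 10 (mod 13).
    Then x = 3 + 7·10 = 73, valid modulo lcm(7, 13) = 91: x ≡ 73 (mod 91).
  Combine with x ≡ 2 (mod 4): since gcd(91, 4) = 1, we get a unique residue mod 364.
    Write x = 73 + 91·t and substitute into x ≡ 2 (mod 4): 91·t ≡ 2 − 73 = -71 (mod 4).
    Reduce coefficients mod 4: 3·t ≡ 1 (mod 4).
    The inverse of 3 mod 4 is 3 (since 3·3 = 9 = 2·4 + 1), so t ≡ 3·1 = 3 ≡ 3 (mod 4).
    Then x = 73 + 91·3 = 346, valid modulo lcm(91, 4) = 364: x ≡ 346 (mod 364).
Verify: 346 mod 7 = 3 ✓, 346 mod 13 = 8 ✓, 346 mod 4 = 2 ✓.

x ≡ 346 (mod 364).


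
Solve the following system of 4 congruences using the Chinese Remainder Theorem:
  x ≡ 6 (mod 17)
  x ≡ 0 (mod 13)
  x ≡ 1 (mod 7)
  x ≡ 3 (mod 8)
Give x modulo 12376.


Product of moduli M = 17 · 13 · 7 · 8 = 12376.
Merge one congruence at a time:
  Start: x ≡ 6 (mod 17).
  Combine with x ≡ 0 (mod 13); new modulus lcm = 221.
    Write x = 6 + 17·t and substitute into x ≡ 0 (mod 13): 17·t ≡ 0 − 6 = -6 (mod 13).
    Reduce coefficients mod 13: 4·t ≡ 7 (mod 13).
    The inverse of 4 mod 13 is 10 (since 4·10 = 40 = 3·13 + 1), so t ≡ 10·7 = 70 ≡ 5 (mod 13).
    Then x = 6 + 17·5 = 91, valid modulo lcm(17, 13) = 221: x ≡ 91 (mod 221).
  Combine with x ≡ 1 (mod 7); new modulus lcm = 1547.
    Write x = 91 + 221·t and substitute into x ≡ 1 (mod 7): 221·t ≡ 1 − 91 = -90 (mod 7).
    Reduce coefficients mod 7: 4·t ≡ 1 (mod 7).
    The inverse of 4 mod 7 is 2 (since 4·2 = 8 = 1·7 + 1), so t ≡ 2·1 = 2 ≡ 2 (mod 7).
    Then x = 91 + 221·2 = 533, valid modulo lcm(221, 7) = 1547: x ≡ 533 (mod 1547).
  Combine with x ≡ 3 (mod 8); new modulus lcm = 12376.
    Write x = 533 + 1547·t and substitute into x ≡ 3 (mod 8): 1547·t ≡ 3 − 533 = -530 (mod 8).
    Reduce coefficients mod 8: 3·t ≡ 6 (mod 8).
    The inverse of 3 mod 8 is 3 (since 3·3 = 9 = 1·8 + 1), so t ≡ 3·6 = 18 ≡ 2 (mod 8).
    Then x = 533 + 1547·2 = 3627, valid modulo lcm(1547, 8) = 12376: x ≡ 3627 (mod 12376).
Verify against each original: 3627 mod 17 = 6, 3627 mod 13 = 0, 3627 mod 7 = 1, 3627 mod 8 = 3.

x ≡ 3627 (mod 12376).


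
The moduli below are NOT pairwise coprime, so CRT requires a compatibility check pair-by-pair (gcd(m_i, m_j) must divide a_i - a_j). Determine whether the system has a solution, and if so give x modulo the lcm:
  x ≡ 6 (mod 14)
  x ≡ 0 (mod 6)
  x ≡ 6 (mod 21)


Moduli 14, 6, 21 are not pairwise coprime, so CRT works modulo lcm(m_i) when all pairwise compatibility conditions hold.
Pairwise compatibility: gcd(m_i, m_j) must divide a_i - a_j for every pair.
Merge one congruence at a time:
  Start: x ≡ 6 (mod 14).
  Combine with x ≡ 0 (mod 6): gcd(14, 6) = 2; 0 - 6 = -6, which IS divisible by 2, so compatible.
    Write x = 6 + 14·t and substitute into x ≡ 0 (mod 6): 14·t ≡ 0 − 6 = -6 (mod 6).
    Divide the congruence (and modulus) by g = 2: 7·t ≡ -3 (mod 3).
    Reduce coefficients mod 3: 1·t ≡ 0 (mod 3).
    So t ≡ 0 (mod 3).
    Then x = 6 + 14·0 = 6, valid modulo lcm(14, 6) = 42: x ≡ 6 (mod 42).
  Combine with x ≡ 6 (mod 21): gcd(42, 21) = 21; 6 - 6 = 0, which IS divisible by 21, so compatible.
    Write x = 6 + 42·t and substitute into x ≡ 6 (mod 21): 42·t ≡ 6 − 6 = 0 (mod 21).
    Divide the congruence (and modulus) by g = 21: 2·t ≡ 0 (mod 1).
    Modulo 1 every t works; take t = 0.
    Then x = 6 + 42·0 = 6, valid modulo lcm(42, 21) = 42: x ≡ 6 (mod 42).
Verify: 6 mod 14 = 6, 6 mod 6 = 0, 6 mod 21 = 6.

x ≡ 6 (mod 42).


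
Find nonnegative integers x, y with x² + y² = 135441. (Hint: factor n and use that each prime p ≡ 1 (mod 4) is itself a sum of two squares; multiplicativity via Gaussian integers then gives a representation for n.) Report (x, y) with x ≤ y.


Step 1: Factor n = 135441 = 3^2 · 101 · 149.
Step 2: Check the mod-4 condition on each prime factor: 3 ≡ 3 (mod 4), exponent 2 (must be even); 101 ≡ 1 (mod 4), exponent 1; 149 ≡ 1 (mod 4), exponent 1.
All primes ≡ 3 (mod 4) appear to even exponent (or don't appear), so by the two-squares theorem n IS expressible as a sum of two squares.
Step 3: Build a representation. Group n = k² · m with k = 3 and m = 101 · 149 = 15049 (a product of primes ≡ 1 (mod 4)); a representation of m scales to one of n via (k·x)² + (k·y)² = k²(x² + y²). Each prime p ≡ 1 (mod 4) is itself a sum of two squares; find a² by testing p − a² for a perfect square:
  101: 101 − 1² = 100 = 10² ⇒ 101 = 1² + 10².
  149: 149 − 1² = 148, 149 − 2² = 145, 149 − 3² = 140, 149 − 4² = 133, 149 − 5² = 124, 149 − 6² = 113, 149 − 7² = 100 = 10² ⇒ 149 = 7² + 10².
  Combine using the Brahmagupta–Fibonacci identity (a² + b²)(c² + d²) = (ac − bd)² + (ad + bc)² = (ac + bd)² + (ad − bc)²:
  101 · 149 = 15049: from (1² + 10²)(7² + 10²), take (1·7 − 10·10, 1·10 + 10·7) = (7 − 100, 10 + 70) = (-93, 80); dropping signs (only squares matter) gives (93, 80); check 93² + 80² = 8649 + 6400 = 15049 ✓.
  Scale by k = 3: (3·93, 3·80) = (279, 240).
Step 4: Order so x ≤ y and verify: 240² + 279² = 57600 + 77841 = 135441 = n. ✓

n = 135441 = 240² + 279² (one valid representation with x ≤ y).


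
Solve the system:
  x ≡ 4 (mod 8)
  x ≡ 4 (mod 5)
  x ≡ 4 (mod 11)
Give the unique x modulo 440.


Moduli 8, 5, 11 are pairwise coprime; by CRT there is a unique solution modulo M = 8 · 5 · 11 = 440.
Solve pairwise, accumulating the modulus:
  Start with x ≡ 4 (mod 8).
  Combine with x ≡ 4 (mod 5): since gcd(8, 5) = 1, we get a unique residue mod 40.
    Write x = 4 + 8·t and substitute into x ≡ 4 (mod 5): 8·t ≡ 4 − 4 = 0 (mod 5).
    Reduce coefficients mod 5: 3·t ≡ 0 (mod 5).
    The inverse of 3 mod 5 is 2 (since 3·2 = 6 = 1·5 + 1), so t ≡ 2·0 = 0 ≡ 0 (mod 5).
    Then x = 4 + 8·0 = 4, valid modulo lcm(8, 5) = 40: x ≡ 4 (mod 40).
  Combine with x ≡ 4 (mod 11): since gcd(40, 11) = 1, we get a unique residue mod 440.
    Write x = 4 + 40·t and substitute into x ≡ 4 (mod 11): 40·t ≡ 4 − 4 = 0 (mod 11).
    Reduce coefficients mod 11: 7·t ≡ 0 (mod 11).
    The inverse of 7 mod 11 is 8 (since 7·8 = 56 = 5·11 + 1), so t ≡ 8·0 = 0 ≡ 0 (mod 11).
    Then x = 4 + 40·0 = 4, valid modulo lcm(40, 11) = 440: x ≡ 4 (mod 440).
Verify: 4 mod 8 = 4 ✓, 4 mod 5 = 4 ✓, 4 mod 11 = 4 ✓.

x ≡ 4 (mod 440).


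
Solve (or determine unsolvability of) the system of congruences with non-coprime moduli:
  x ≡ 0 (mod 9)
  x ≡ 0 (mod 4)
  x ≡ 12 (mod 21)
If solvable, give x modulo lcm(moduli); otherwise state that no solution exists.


Moduli 9, 4, 21 are not pairwise coprime, so CRT works modulo lcm(m_i) when all pairwise compatibility conditions hold.
Pairwise compatibility: gcd(m_i, m_j) must divide a_i - a_j for every pair.
Merge one congruence at a time:
  Start: x ≡ 0 (mod 9).
  Combine with x ≡ 0 (mod 4): gcd(9, 4) = 1; 0 - 0 = 0, which IS divisible by 1, so compatible.
    Write x = 0 + 9·t and substitute into x ≡ 0 (mod 4): 9·t ≡ 0 − 0 = 0 (mod 4).
    Reduce coefficients mod 4: 1·t ≡ 0 (mod 4).
    So t ≡ 0 (mod 4).
    Then x = 0 + 9·0 = 0, valid modulo lcm(9, 4) = 36: x ≡ 0 (mod 36).
  Combine with x ≡ 12 (mod 21): gcd(36, 21) = 3; 12 - 0 = 12, which IS divisible by 3, so compatible.
    Write x = 0 + 36·t and substitute into x ≡ 12 (mod 21): 36·t ≡ 12 − 0 = 12 (mod 21).
    Divide the congruence (and modulus) by g = 3: 12·t ≡ 4 (mod 7).
    Reduce coefficients mod 7: 5·t ≡ 4 (mod 7).
    The inverse of 5 mod 7 is 3 (since 5·3 = 15 = 2·7 + 1), so t ≡ 3·4 = 12 ≡ 5 (mod 7).
    Then x = 0 + 36·5 = 180, valid modulo lcm(36, 21) = 252: x ≡ 180 (mod 252).
Verify: 180 mod 9 = 0, 180 mod 4 = 0, 180 mod 21 = 12.

x ≡ 180 (mod 252).


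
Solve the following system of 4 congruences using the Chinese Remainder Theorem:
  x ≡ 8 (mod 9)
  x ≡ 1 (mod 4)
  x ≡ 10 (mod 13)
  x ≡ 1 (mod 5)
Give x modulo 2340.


Product of moduli M = 9 · 4 · 13 · 5 = 2340.
Merge one congruence at a time:
  Start: x ≡ 8 (mod 9).
  Combine with x ≡ 1 (mod 4); new modulus lcm = 36.
    Write x = 8 + 9·t and substitute into x ≡ 1 (mod 4): 9·t ≡ 1 − 8 = -7 (mod 4).
    Reduce coefficients mod 4: 1·t ≡ 1 (mod 4).
    So t ≡ 1 (mod 4).
    Then x = 8 + 9·1 = 17, valid modulo lcm(9, 4) = 36: x ≡ 17 (mod 36).
  Combine with x ≡ 10 (mod 13); new modulus lcm = 468.
    Write x = 17 + 36·t and substitute into x ≡ 10 (mod 13): 36·t ≡ 10 − 17 = -7 (mod 13).
    Reduce coefficients mod 13: 10·t ≡ 6 (mod 13).
    The inverse of 10 mod 13 is 4 (since 10·4 = 40 = 3·13 + 1), so t ≡ 4·6 = 24 ≡ 11 (mod 13).
    Then x = 17 + 36·11 = 413, valid modulo lcm(36, 13) = 468: x ≡ 413 (mod 468).
  Combine with x ≡ 1 (mod 5); new modulus lcm = 2340.
    Write x = 413 + 468·t and substitute into x ≡ 1 (mod 5): 468·t ≡ 1 − 413 = -412 (mod 5).
    Reduce coefficients mod 5: 3·t ≡ 3 (mod 5).
    The inverse of 3 mod 5 is 2 (since 3·2 = 6 = 1·5 + 1), so t ≡ 2·3 = 6 ≡ 1 (mod 5).
    Then x = 413 + 468·1 = 881, valid modulo lcm(468, 5) = 2340: x ≡ 881 (mod 2340).
Verify against each original: 881 mod 9 = 8, 881 mod 4 = 1, 881 mod 13 = 10, 881 mod 5 = 1.

x ≡ 881 (mod 2340).


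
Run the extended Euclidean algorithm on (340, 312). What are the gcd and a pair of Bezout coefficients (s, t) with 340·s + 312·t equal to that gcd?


Euclidean algorithm on (340, 312) — divide until remainder is 0:
  340 = 1 · 312 + 28
  312 = 11 · 28 + 4
  28 = 7 · 4 + 0
gcd(340, 312) = 4.
Track Bezout coefficients alongside the remainders: start with r₀ = 340 = a·1 + b·0 (s = 1, t = 0) and r₁ = 312 = a·0 + b·1 (s = 0, t = 1); each new remainder r_{k+1} = r_{k-1} − q_k·r_k inherits s_{k+1} = s_{k-1} − q_k·s_k, t_{k+1} = t_{k-1} − q_k·t_k, so r_k = a·s_k + b·t_k at every step:
  q = 1: r = 28, s = 1 − 1·0 = 1, t = 0 − 1·1 = -1  (check: 340·1 + 312·(-1) = 28)
  q = 11: r = 4, s = 0 − 11·1 = -11, t = 1 − 11·(-1) = 12  (check: 340·(-11) + 312·12 = 4)
The row with r = 4 (the gcd) gives the Bezout coefficients s = -11, t = 12.
Result: 340 · (-11) + 312 · (12) = 4.

gcd(340, 312) = 4; s = -11, t = 12 (check: 340·(-11) + 312·12 = 4).


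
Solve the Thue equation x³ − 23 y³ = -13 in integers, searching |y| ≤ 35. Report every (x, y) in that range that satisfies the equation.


The equation is x³ - 23y³ = -13. For fixed y, x³ = 23·y³ − 13, so a solution requires the RHS to be a perfect cube.
Strategy: iterate y from -35 to 35, compute RHS = 23·y³ − 13, and check whether it is a (positive or negative) perfect cube.
Check small values of y:
  y = 0: RHS = -13 is not a perfect cube.
  y = 1: RHS = 10 is not a perfect cube.
  y = -1: RHS = -36 is not a perfect cube.
  y = 2: RHS = 171 is not a perfect cube.
  y = -2: RHS = -197 is not a perfect cube.
  y = 3: RHS = 608 is not a perfect cube.
  y = -3: RHS = -634 is not a perfect cube.
Continuing the search up to |y| = 35 finds no solutions either.
No (x, y) in the scanned range satisfies the equation.

No integer solutions with |y| ≤ 35.


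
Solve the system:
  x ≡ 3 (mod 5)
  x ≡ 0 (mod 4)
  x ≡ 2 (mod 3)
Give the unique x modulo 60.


Moduli 5, 4, 3 are pairwise coprime; by CRT there is a unique solution modulo M = 5 · 4 · 3 = 60.
Solve pairwise, accumulating the modulus:
  Start with x ≡ 3 (mod 5).
  Combine with x ≡ 0 (mod 4): since gcd(5, 4) = 1, we get a unique residue mod 20.
    Write x = 3 + 5·t and substitute into x ≡ 0 (mod 4): 5·t ≡ 0 − 3 = -3 (mod 4).
    Reduce coefficients mod 4: 1·t ≡ 1 (mod 4).
    So t ≡ 1 (mod 4).
    Then x = 3 + 5·1 = 8, valid modulo lcm(5, 4) = 20: x ≡ 8 (mod 20).
  Combine with x ≡ 2 (mod 3): since gcd(20, 3) = 1, we get a unique residue mod 60.
    Write x = 8 + 20·t and substitute into x ≡ 2 (mod 3): 20·t ≡ 2 − 8 = -6 (mod 3).
    Reduce coefficients mod 3: 2·t ≡ 0 (mod 3).
    The inverse of 2 mod 3 is 2 (since 2·2 = 4 = 1·3 + 1), so t ≡ 2·0 = 0 ≡ 0 (mod 3).
    Then x = 8 + 20·0 = 8, valid modulo lcm(20, 3) = 60: x ≡ 8 (mod 60).
Verify: 8 mod 5 = 3 ✓, 8 mod 4 = 0 ✓, 8 mod 3 = 2 ✓.

x ≡ 8 (mod 60).
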